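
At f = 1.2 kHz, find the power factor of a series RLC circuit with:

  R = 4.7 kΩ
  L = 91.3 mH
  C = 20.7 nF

Step 1 — Angular frequency: ω = 2π·f = 2π·1200 = 7540 rad/s.
Step 2 — Component impedances:
  R: Z = R = 4700 Ω
  L: Z = jωL = j·7540·0.0913 = 0 + j688.4 Ω
  C: Z = 1/(jωC) = -j/(ω·C) = 0 - j6407 Ω
Step 3 — Series combination: Z_total = R + L + C = 4700 - j5719 Ω = 7402∠-50.6° Ω.
Step 4 — Power factor: PF = cos(φ) = Re(Z)/|Z| = 4700/7402.4 = 0.6349.
Step 5 — Type: Im(Z) = -5719 ⇒ leading (phase φ = -50.6°).

PF = 0.6349 (leading, φ = -50.6°)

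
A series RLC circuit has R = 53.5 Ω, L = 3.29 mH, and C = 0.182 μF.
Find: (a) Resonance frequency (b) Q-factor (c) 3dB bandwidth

Step 1 — Resonance condition Im(Z)=0 gives ω₀ = 1/√(LC).
Step 2 — ω₀ = 1/√(0.00329·1.82e-07) = 4.087e+04 rad/s.
Step 3 — f₀ = ω₀/(2π) = 6504 Hz.
Step 4 — Series Q: Q = ω₀L/R = 4.087e+04·0.00329/53.5 = 2.513.
Step 5 — 3dB bandwidth: Δω = ω₀/Q = 1.626e+04 rad/s; BW = Δω/(2π) = 2588 Hz.

(a) f₀ = 6504 Hz  (b) Q = 2.513  (c) BW = 2588 Hz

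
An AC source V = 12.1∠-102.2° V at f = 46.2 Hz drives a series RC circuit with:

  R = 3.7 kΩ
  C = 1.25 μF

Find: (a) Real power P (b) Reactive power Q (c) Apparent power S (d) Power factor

Step 1 — Angular frequency: ω = 2π·f = 2π·46.2 = 290.3 rad/s.
Step 2 — Component impedances:
  R: Z = R = 3700 Ω
  C: Z = 1/(jωC) = -j/(ω·C) = 0 - j2756 Ω
Step 3 — Series combination: Z_total = R + C = 3700 - j2756 Ω = 4614∠-36.7° Ω.
Step 4 — Source phasor: V = 12.1∠-102.2° V = -2.557 - j11.83 V.
Step 5 — Current: I = V / Z = 0.001087 - j0.002387 A = 0.002623∠-65.5° A.
Step 6 — Complex power: S = V·I* = 0.02545 - j0.01896 VA.
Step 7 — Real power: P = Re(S) = 0.02545 W.
Step 8 — Reactive power: Q = Im(S) = -0.01896 VAR.
Step 9 — Apparent power: |S| = 0.03173 VA.
Step 10 — Power factor: PF = P/|S| = 0.802 (leading).

(a) P = 0.02545 W  (b) Q = -0.01896 VAR  (c) S = 0.03173 VA  (d) PF = 0.802 (leading)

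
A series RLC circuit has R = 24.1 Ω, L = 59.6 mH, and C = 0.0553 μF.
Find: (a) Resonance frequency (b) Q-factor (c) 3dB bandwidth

Step 1 — Resonance condition Im(Z)=0 gives ω₀ = 1/√(LC).
Step 2 — ω₀ = 1/√(0.0596·5.53e-08) = 1.742e+04 rad/s.
Step 3 — f₀ = ω₀/(2π) = 2772 Hz.
Step 4 — Series Q: Q = ω₀L/R = 1.742e+04·0.0596/24.1 = 43.08.
Step 5 — 3dB bandwidth: Δω = ω₀/Q = 404.4 rad/s; BW = Δω/(2π) = 64.36 Hz.

(a) f₀ = 2772 Hz  (b) Q = 43.08  (c) BW = 64.36 Hz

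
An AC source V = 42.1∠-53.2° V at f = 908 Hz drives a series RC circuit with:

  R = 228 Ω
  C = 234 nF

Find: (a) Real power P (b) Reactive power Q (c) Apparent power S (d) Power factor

Step 1 — Angular frequency: ω = 2π·f = 2π·908 = 5705 rad/s.
Step 2 — Component impedances:
  R: Z = R = 228 Ω
  C: Z = 1/(jωC) = -j/(ω·C) = 0 - j749.1 Ω
Step 3 — Series combination: Z_total = R + C = 228 - j749.1 Ω = 783∠-73.1° Ω.
Step 4 — Source phasor: V = 42.1∠-53.2° V = 25.22 - j33.71 V.
Step 5 — Current: I = V / Z = 0.05057 + j0.01828 A = 0.05377∠19.9° A.
Step 6 — Complex power: S = V·I* = 0.6591 - j2.166 VA.
Step 7 — Real power: P = Re(S) = 0.6591 W.
Step 8 — Reactive power: Q = Im(S) = -2.166 VAR.
Step 9 — Apparent power: |S| = 2.264 VA.
Step 10 — Power factor: PF = P/|S| = 0.2912 (leading).

(a) P = 0.6591 W  (b) Q = -2.166 VAR  (c) S = 2.264 VA  (d) PF = 0.2912 (leading)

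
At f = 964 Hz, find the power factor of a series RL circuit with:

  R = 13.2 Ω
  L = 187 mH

Step 1 — Angular frequency: ω = 2π·f = 2π·964 = 6057 rad/s.
Step 2 — Component impedances:
  R: Z = R = 13.2 Ω
  L: Z = jωL = j·6057·0.187 = 0 + j1133 Ω
Step 3 — Series combination: Z_total = R + L = 13.2 + j1133 Ω = 1133∠89.3° Ω.
Step 4 — Power factor: PF = cos(φ) = Re(Z)/|Z| = 13.2/1133 = 0.01165.
Step 5 — Type: Im(Z) = 1133 ⇒ lagging (phase φ = 89.3°).

PF = 0.01165 (lagging, φ = 89.3°)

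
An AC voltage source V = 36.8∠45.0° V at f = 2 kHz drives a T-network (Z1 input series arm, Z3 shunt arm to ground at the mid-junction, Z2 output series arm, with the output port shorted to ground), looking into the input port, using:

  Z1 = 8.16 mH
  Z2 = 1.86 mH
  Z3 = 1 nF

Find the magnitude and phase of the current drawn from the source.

Step 1 — Angular frequency: ω = 2π·f = 2π·2000 = 1.257e+04 rad/s.
Step 2 — Component impedances:
  Z1: Z = jωL = j·1.257e+04·0.00816 = 0 + j102.5 Ω
  Z2: Z = jωL = j·1.257e+04·0.00186 = 0 + j23.37 Ω
  Z3: Z = 1/(jωC) = -j/(ω·C) = 0 - j7.958e+04 Ω
Step 3 — With the output port shorted to ground, the output series arm Z2 runs from the junction to ground; the shunt arm Z3 also runs from the junction to ground. They appear in parallel: Z3 || Z2 = 0 + j23.38 Ω.
Step 4 — Series with input arm Z1: Z_in = Z1 + (Z3 || Z2) = 0 + j125.9 Ω = 125.9∠90.0° Ω.
Step 5 — Source phasor: V = 36.8∠45.0° V = 26.02 + j26.02 V.
Step 6 — Ohm's law: I = V / Z_total = (26.02 + j26.02) / (0 + j125.9) = 0.2066 - j0.2066 A.
Step 7 — Convert to polar: |I| = 0.2922 A, ∠I = -45.0°.

I = 0.2922∠-45.0° A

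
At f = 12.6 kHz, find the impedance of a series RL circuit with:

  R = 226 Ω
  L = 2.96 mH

Step 1 — Angular frequency: ω = 2π·f = 2π·1.26e+04 = 7.917e+04 rad/s.
Step 2 — Component impedances:
  R: Z = R = 226 Ω
  L: Z = jωL = j·7.917e+04·0.00296 = 0 + j234.3 Ω
Step 3 — Series combination: Z_total = R + L = 226 + j234.3 Ω = 325.6∠46.0° Ω.

Z = 226 + j234.3 Ω = 325.6∠46.0° Ω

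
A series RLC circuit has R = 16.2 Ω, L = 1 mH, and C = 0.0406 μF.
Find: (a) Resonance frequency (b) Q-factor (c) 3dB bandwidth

Step 1 — Resonance: ω₀ = 1/√(LC) = 1/√(0.001·4.06e-08) = 1.569e+05 rad/s.
Step 2 — f₀ = ω₀/(2π) = 2.498e+04 Hz.
Step 3 — Series Q: Q = ω₀L/R = 1.569e+05·0.001/16.2 = 9.688.
Step 4 — Bandwidth: Δω = ω₀/Q = 1.62e+04 rad/s; BW = Δω/(2π) = 2578 Hz.

(a) f₀ = 2.498e+04 Hz  (b) Q = 9.688  (c) BW = 2578 Hz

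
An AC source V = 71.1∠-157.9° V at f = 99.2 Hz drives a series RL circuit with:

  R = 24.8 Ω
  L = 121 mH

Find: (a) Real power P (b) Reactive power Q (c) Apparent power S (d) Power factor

Step 1 — Angular frequency: ω = 2π·f = 2π·99.2 = 623.3 rad/s.
Step 2 — Component impedances:
  R: Z = R = 24.8 Ω
  L: Z = jωL = j·623.3·0.121 = 0 + j75.42 Ω
Step 3 — Series combination: Z_total = R + L = 24.8 + j75.42 Ω = 79.39∠71.8° Ω.
Step 4 — Source phasor: V = 71.1∠-157.9° V = -65.88 - j26.75 V.
Step 5 — Current: I = V / Z = -0.5793 + j0.683 A = 0.8956∠130.3° A.
Step 6 — Complex power: S = V·I* = 19.89 + j60.49 VA.
Step 7 — Real power: P = Re(S) = 19.89 W.
Step 8 — Reactive power: Q = Im(S) = 60.49 VAR.
Step 9 — Apparent power: |S| = 63.67 VA.
Step 10 — Power factor: PF = P/|S| = 0.3124 (lagging).

(a) P = 19.89 W  (b) Q = 60.49 VAR  (c) S = 63.67 VA  (d) PF = 0.3124 (lagging)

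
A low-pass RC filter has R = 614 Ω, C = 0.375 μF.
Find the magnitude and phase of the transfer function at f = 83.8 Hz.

Step 1 — Angular frequency: ω = 2π·83.8 = 526.5 rad/s.
Step 2 — Transfer function: H(jω) = 1/(1 + jωRC).
Step 3 — Denominator: 1 + jωRC = 1 + j·526.5·614·3.75e-07 = 1 + j0.1212.
Step 4 — H = 0.9855 - j0.1195.
Step 5 — Magnitude: |H| = 0.9927 (-0.1 dB); phase: φ = -6.9°.

|H| = 0.9927 (-0.1 dB), φ = -6.9°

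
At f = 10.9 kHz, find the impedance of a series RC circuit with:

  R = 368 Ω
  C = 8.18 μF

Step 1 — Angular frequency: ω = 2π·f = 2π·1.09e+04 = 6.849e+04 rad/s.
Step 2 — Component impedances:
  R: Z = R = 368 Ω
  C: Z = 1/(jωC) = -j/(ω·C) = 0 - j1.785 Ω
Step 3 — Series combination: Z_total = R + C = 368 - j1.785 Ω = 368∠-0.3° Ω.

Z = 368 - j1.785 Ω = 368∠-0.3° Ω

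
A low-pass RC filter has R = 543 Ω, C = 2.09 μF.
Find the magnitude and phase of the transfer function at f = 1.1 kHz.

Step 1 — Angular frequency: ω = 2π·1100 = 6912 rad/s.
Step 2 — Transfer function: H(jω) = 1/(1 + jωRC).
Step 3 — Denominator: 1 + jωRC = 1 + j·6912·543·2.09e-06 = 1 + j7.844.
Step 4 — H = 0.01599 - j0.1255.
Step 5 — Magnitude: |H| = 0.1265 (-18.0 dB); phase: φ = -82.7°.

|H| = 0.1265 (-18.0 dB), φ = -82.7°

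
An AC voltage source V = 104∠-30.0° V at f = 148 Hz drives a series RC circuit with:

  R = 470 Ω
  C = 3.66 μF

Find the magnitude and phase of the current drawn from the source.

Step 1 — Angular frequency: ω = 2π·f = 2π·148 = 929.9 rad/s.
Step 2 — Component impedances:
  R: Z = R = 470 Ω
  C: Z = 1/(jωC) = -j/(ω·C) = 0 - j293.8 Ω
Step 3 — Series combination: Z_total = R + C = 470 - j293.8 Ω = 554.3∠-32.0° Ω.
Step 4 — Source phasor: V = 104∠-30.0° V = 90.07 - j52 V.
Step 5 — Ohm's law: I = V / Z_total = (90.07 - j52) / (470 - j293.8) = 0.1875 + j0.006585 A.
Step 6 — Convert to polar: |I| = 0.1876 A, ∠I = 2.0°.

I = 0.1876∠2.0° A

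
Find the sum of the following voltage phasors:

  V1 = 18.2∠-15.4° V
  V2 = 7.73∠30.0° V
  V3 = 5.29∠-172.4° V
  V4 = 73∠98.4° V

Step 1 — Convert each phasor to rectangular form:
  V1 = 18.2·(cos(-15.4°) + j·sin(-15.4°)) = 17.55 - j4.833 V
  V2 = 7.73·(cos(30.0°) + j·sin(30.0°)) = 6.694 + j3.865 V
  V3 = 5.29·(cos(-172.4°) + j·sin(-172.4°)) = -5.244 - j0.6996 V
  V4 = 73·(cos(98.4°) + j·sin(98.4°)) = -10.66 + j72.22 V
Step 2 — Sum components: V_total = 8.333 + j70.55 V.
Step 3 — Convert to polar: |V_total| = 71.04 V, ∠V_total = 83.3°.

V_total = 71.04∠83.3° V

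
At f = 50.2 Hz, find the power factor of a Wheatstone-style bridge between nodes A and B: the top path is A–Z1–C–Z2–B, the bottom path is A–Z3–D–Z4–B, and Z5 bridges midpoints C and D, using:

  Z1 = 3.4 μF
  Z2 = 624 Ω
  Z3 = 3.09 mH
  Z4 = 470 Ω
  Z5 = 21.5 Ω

Step 1 — Angular frequency: ω = 2π·f = 2π·50.2 = 315.4 rad/s.
Step 2 — Component impedances:
  Z1: Z = 1/(jωC) = -j/(ω·C) = 0 - j932.5 Ω
  Z2: Z = R = 624 Ω
  Z3: Z = jωL = j·315.4·0.00309 = 0 + j0.9746 Ω
  Z4: Z = R = 470 Ω
  Z5: Z = R = 21.5 Ω
Step 3 — Bridge requires nodal analysis (the Z5 bridge couples midpoints C and D, so the two paths cannot be reduced to a simple series/parallel combination). Setting node B to ground and injecting 1 A at node A, the 3-node admittance system at A, C, D solves to V_A = Z_AB = 272 + j0.8872 Ω = 272∠0.2° Ω.
Step 4 — Power factor: PF = cos(φ) = Re(Z)/|Z| = 272/272 = 1.
Step 5 — Type: Im(Z) = 0.8872 ⇒ lagging (phase φ = 0.2°).

PF = 1 (lagging, φ = 0.2°)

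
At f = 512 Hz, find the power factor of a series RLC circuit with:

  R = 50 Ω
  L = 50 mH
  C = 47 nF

Step 1 — Angular frequency: ω = 2π·f = 2π·512 = 3217 rad/s.
Step 2 — Component impedances:
  R: Z = R = 50 Ω
  L: Z = jωL = j·3217·0.05 = 0 + j160.8 Ω
  C: Z = 1/(jωC) = -j/(ω·C) = 0 - j6614 Ω
Step 3 — Series combination: Z_total = R + L + C = 50 - j6453 Ω = 6453∠-89.6° Ω.
Step 4 — Power factor: PF = cos(φ) = Re(Z)/|Z| = 50/6453 = 0.007748.
Step 5 — Type: Im(Z) = -6453 ⇒ leading (phase φ = -89.6°).

PF = 0.007748 (leading, φ = -89.6°)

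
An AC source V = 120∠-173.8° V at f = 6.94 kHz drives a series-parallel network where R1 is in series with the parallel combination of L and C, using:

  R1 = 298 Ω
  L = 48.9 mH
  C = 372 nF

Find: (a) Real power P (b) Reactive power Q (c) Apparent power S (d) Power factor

Step 1 — Angular frequency: ω = 2π·f = 2π·6940 = 4.361e+04 rad/s.
Step 2 — Component impedances:
  R1: Z = R = 298 Ω
  L: Z = jωL = j·4.361e+04·0.0489 = 0 + j2132 Ω
  C: Z = 1/(jωC) = -j/(ω·C) = 0 - j61.65 Ω
Step 3 — Parallel branch: L || C = 1/(1/L + 1/C) = 0 - j63.48 Ω.
Step 4 — Series with R1: Z_total = R1 + (L || C) = 298 - j63.48 Ω = 304.7∠-12.0° Ω.
Step 5 — Source phasor: V = 120∠-173.8° V = -119.3 - j12.96 V.
Step 6 — Current: I = V / Z = -0.3741 - j0.1232 A = 0.3938∠-161.8° A.
Step 7 — Complex power: S = V·I* = 46.22 - j9.847 VA.
Step 8 — Real power: P = Re(S) = 46.22 W.
Step 9 — Reactive power: Q = Im(S) = -9.847 VAR.
Step 10 — Apparent power: |S| = 47.26 VA.
Step 11 — Power factor: PF = P/|S| = 0.9781 (leading).

(a) P = 46.22 W  (b) Q = -9.847 VAR  (c) S = 47.26 VA  (d) PF = 0.9781 (leading)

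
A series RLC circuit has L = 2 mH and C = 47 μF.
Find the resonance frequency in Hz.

Step 1 — Resonance condition Im(Z)=0 gives ω₀ = 1/√(LC).
Step 2 — ω₀ = 1/√(0.002·4.7e-05) = 3262 rad/s.
Step 3 — f₀ = ω₀/(2π) = 519.1 Hz.

f₀ = 519.1 Hz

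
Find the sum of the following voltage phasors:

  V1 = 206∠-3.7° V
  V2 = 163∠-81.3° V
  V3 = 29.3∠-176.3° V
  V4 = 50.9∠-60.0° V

Step 1 — Convert each phasor to rectangular form:
  V1 = 206·(cos(-3.7°) + j·sin(-3.7°)) = 205.6 - j13.29 V
  V2 = 163·(cos(-81.3°) + j·sin(-81.3°)) = 24.66 - j161.1 V
  V3 = 29.3·(cos(-176.3°) + j·sin(-176.3°)) = -29.24 - j1.891 V
  V4 = 50.9·(cos(-60.0°) + j·sin(-60.0°)) = 25.45 - j44.08 V
Step 2 — Sum components: V_total = 226.4 - j220.4 V.
Step 3 — Convert to polar: |V_total| = 316 V, ∠V_total = -44.2°.

V_total = 316∠-44.2° V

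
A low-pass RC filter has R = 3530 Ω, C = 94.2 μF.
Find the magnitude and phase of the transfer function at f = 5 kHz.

Step 1 — Angular frequency: ω = 2π·5000 = 3.142e+04 rad/s.
Step 2 — Transfer function: H(jω) = 1/(1 + jωRC).
Step 3 — Denominator: 1 + jωRC = 1 + j·3.142e+04·3530·9.42e-05 = 1 + j1.045e+04.
Step 4 — H = 9.163e-09 - j9.572e-05.
Step 5 — Magnitude: |H| = 9.572e-05 (-80.4 dB); phase: φ = -90.0°.

|H| = 9.572e-05 (-80.4 dB), φ = -90.0°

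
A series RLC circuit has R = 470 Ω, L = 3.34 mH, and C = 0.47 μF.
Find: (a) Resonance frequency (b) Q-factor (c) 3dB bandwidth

Step 1 — Resonance: ω₀ = 1/√(LC) = 1/√(0.00334·4.7e-07) = 2.524e+04 rad/s.
Step 2 — f₀ = ω₀/(2π) = 4017 Hz.
Step 3 — Series Q: Q = ω₀L/R = 2.524e+04·0.00334/470 = 0.1794.
Step 4 — Bandwidth: Δω = ω₀/Q = 1.407e+05 rad/s; BW = Δω/(2π) = 2.24e+04 Hz.

(a) f₀ = 4017 Hz  (b) Q = 0.1794  (c) BW = 2.24e+04 Hz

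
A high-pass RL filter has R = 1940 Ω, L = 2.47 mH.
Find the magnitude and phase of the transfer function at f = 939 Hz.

Step 1 — Angular frequency: ω = 2π·939 = 5900 rad/s.
Step 2 — Transfer function: H(jω) = jωL/(R + jωL).
Step 3 — Numerator jωL = j·14.57; denominator R + jωL = 1940 + j14.57.
Step 4 — H = 5.642e-05 + j0.007511.
Step 5 — Magnitude: |H| = 0.007512 (-42.5 dB); phase: φ = 89.6°.

|H| = 0.007512 (-42.5 dB), φ = 89.6°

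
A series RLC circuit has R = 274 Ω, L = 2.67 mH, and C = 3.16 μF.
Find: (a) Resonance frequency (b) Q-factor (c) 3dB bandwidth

Step 1 — Resonance: ω₀ = 1/√(LC) = 1/√(0.00267·3.16e-06) = 1.089e+04 rad/s.
Step 2 — f₀ = ω₀/(2π) = 1733 Hz.
Step 3 — Series Q: Q = ω₀L/R = 1.089e+04·0.00267/274 = 0.1061.
Step 4 — Bandwidth: Δω = ω₀/Q = 1.026e+05 rad/s; BW = Δω/(2π) = 1.633e+04 Hz.

(a) f₀ = 1733 Hz  (b) Q = 0.1061  (c) BW = 1.633e+04 Hz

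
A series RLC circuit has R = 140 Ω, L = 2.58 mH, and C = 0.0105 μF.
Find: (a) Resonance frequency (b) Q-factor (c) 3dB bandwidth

Step 1 — Resonance: ω₀ = 1/√(LC) = 1/√(0.00258·1.05e-08) = 1.921e+05 rad/s.
Step 2 — f₀ = ω₀/(2π) = 3.058e+04 Hz.
Step 3 — Series Q: Q = ω₀L/R = 1.921e+05·0.00258/140 = 3.541.
Step 4 — Bandwidth: Δω = ω₀/Q = 5.426e+04 rad/s; BW = Δω/(2π) = 8636 Hz.

(a) f₀ = 3.058e+04 Hz  (b) Q = 3.541  (c) BW = 8636 Hz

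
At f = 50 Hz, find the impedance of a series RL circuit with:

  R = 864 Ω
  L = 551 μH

Step 1 — Angular frequency: ω = 2π·f = 2π·50 = 314.2 rad/s.
Step 2 — Component impedances:
  R: Z = R = 864 Ω
  L: Z = jωL = j·314.2·0.000551 = 0 + j0.1731 Ω
Step 3 — Series combination: Z_total = R + L = 864 + j0.1731 Ω = 864∠0.0° Ω.

Z = 864 + j0.1731 Ω = 864∠0.0° Ω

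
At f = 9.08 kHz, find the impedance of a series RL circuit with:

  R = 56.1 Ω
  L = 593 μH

Step 1 — Angular frequency: ω = 2π·f = 2π·9080 = 5.705e+04 rad/s.
Step 2 — Component impedances:
  R: Z = R = 56.1 Ω
  L: Z = jωL = j·5.705e+04·0.000593 = 0 + j33.83 Ω
Step 3 — Series combination: Z_total = R + L = 56.1 + j33.83 Ω = 65.51∠31.1° Ω.

Z = 56.1 + j33.83 Ω = 65.51∠31.1° Ω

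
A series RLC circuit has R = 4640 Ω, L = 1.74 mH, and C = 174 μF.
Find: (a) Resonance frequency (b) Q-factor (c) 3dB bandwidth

Step 1 — Resonance: ω₀ = 1/√(LC) = 1/√(0.00174·0.000174) = 1817 rad/s.
Step 2 — f₀ = ω₀/(2π) = 289.2 Hz.
Step 3 — Series Q: Q = ω₀L/R = 1817·0.00174/4640 = 0.0006815.
Step 4 — Bandwidth: Δω = ω₀/Q = 2.667e+06 rad/s; BW = Δω/(2π) = 4.244e+05 Hz.

(a) f₀ = 289.2 Hz  (b) Q = 0.0006815  (c) BW = 4.244e+05 Hz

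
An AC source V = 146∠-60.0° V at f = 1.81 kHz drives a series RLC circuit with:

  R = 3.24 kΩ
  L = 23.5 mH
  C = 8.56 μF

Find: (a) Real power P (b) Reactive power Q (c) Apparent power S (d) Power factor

Step 1 — Angular frequency: ω = 2π·f = 2π·1810 = 1.137e+04 rad/s.
Step 2 — Component impedances:
  R: Z = R = 3240 Ω
  L: Z = jωL = j·1.137e+04·0.0235 = 0 + j267.3 Ω
  C: Z = 1/(jωC) = -j/(ω·C) = 0 - j10.27 Ω
Step 3 — Series combination: Z_total = R + L + C = 3240 + j257 Ω = 3250∠4.5° Ω.
Step 4 — Source phasor: V = 146∠-60.0° V = 73 - j126.4 V.
Step 5 — Current: I = V / Z = 0.01931 - j0.04056 A = 0.04492∠-64.5° A.
Step 6 — Complex power: S = V·I* = 6.538 + j0.5186 VA.
Step 7 — Real power: P = Re(S) = 6.538 W.
Step 8 — Reactive power: Q = Im(S) = 0.5186 VAR.
Step 9 — Apparent power: |S| = 6.558 VA.
Step 10 — Power factor: PF = P/|S| = 0.9969 (lagging).

(a) P = 6.538 W  (b) Q = 0.5186 VAR  (c) S = 6.558 VA  (d) PF = 0.9969 (lagging)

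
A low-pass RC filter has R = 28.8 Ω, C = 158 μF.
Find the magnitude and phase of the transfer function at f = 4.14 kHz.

Step 1 — Angular frequency: ω = 2π·4140 = 2.601e+04 rad/s.
Step 2 — Transfer function: H(jω) = 1/(1 + jωRC).
Step 3 — Denominator: 1 + jωRC = 1 + j·2.601e+04·28.8·0.000158 = 1 + j118.4.
Step 4 — H = 7.137e-05 - j0.008448.
Step 5 — Magnitude: |H| = 0.008448 (-41.5 dB); phase: φ = -89.5°.

|H| = 0.008448 (-41.5 dB), φ = -89.5°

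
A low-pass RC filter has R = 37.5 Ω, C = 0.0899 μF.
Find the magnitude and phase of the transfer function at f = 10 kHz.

Step 1 — Angular frequency: ω = 2π·1e+04 = 6.283e+04 rad/s.
Step 2 — Transfer function: H(jω) = 1/(1 + jωRC).
Step 3 — Denominator: 1 + jωRC = 1 + j·6.283e+04·37.5·8.99e-08 = 1 + j0.2118.
Step 4 — H = 0.9571 - j0.2027.
Step 5 — Magnitude: |H| = 0.9783 (-0.2 dB); phase: φ = -12.0°.

|H| = 0.9783 (-0.2 dB), φ = -12.0°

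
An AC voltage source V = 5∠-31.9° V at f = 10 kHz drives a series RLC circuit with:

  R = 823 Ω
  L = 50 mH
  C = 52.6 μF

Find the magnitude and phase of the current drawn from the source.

Step 1 — Angular frequency: ω = 2π·f = 2π·1e+04 = 6.283e+04 rad/s.
Step 2 — Component impedances:
  R: Z = R = 823 Ω
  L: Z = jωL = j·6.283e+04·0.05 = 0 + j3142 Ω
  C: Z = 1/(jωC) = -j/(ω·C) = 0 - j0.3026 Ω
Step 3 — Series combination: Z_total = R + L + C = 823 + j3141 Ω = 3247∠75.3° Ω.
Step 4 — Source phasor: V = 5∠-31.9° V = 4.245 - j2.642 V.
Step 5 — Ohm's law: I = V / Z_total = (4.245 - j2.642) / (823 + j3141) = -0.0004558 - j0.001471 A.
Step 6 — Convert to polar: |I| = 0.00154 A, ∠I = -107.2°.

I = 0.00154∠-107.2° A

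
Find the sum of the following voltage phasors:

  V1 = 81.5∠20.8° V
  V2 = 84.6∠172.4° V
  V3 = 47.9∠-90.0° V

Step 1 — Convert each phasor to rectangular form:
  V1 = 81.5·(cos(20.8°) + j·sin(20.8°)) = 76.19 + j28.94 V
  V2 = 84.6·(cos(172.4°) + j·sin(172.4°)) = -83.86 + j11.19 V
  V3 = 47.9·(cos(-90.0°) + j·sin(-90.0°)) = 0 - j47.9 V
Step 2 — Sum components: V_total = -7.669 - j7.77 V.
Step 3 — Convert to polar: |V_total| = 10.92 V, ∠V_total = -134.6°.

V_total = 10.92∠-134.6° V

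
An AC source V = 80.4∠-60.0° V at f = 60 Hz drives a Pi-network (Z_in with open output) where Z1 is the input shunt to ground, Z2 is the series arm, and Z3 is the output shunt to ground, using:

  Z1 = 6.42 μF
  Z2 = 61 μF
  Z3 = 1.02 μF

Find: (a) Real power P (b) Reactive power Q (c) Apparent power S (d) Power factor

Step 1 — Angular frequency: ω = 2π·f = 2π·60 = 377 rad/s.
Step 2 — Component impedances:
  Z1: Z = 1/(jωC) = -j/(ω·C) = 0 - j413.2 Ω
  Z2: Z = 1/(jωC) = -j/(ω·C) = 0 - j43.48 Ω
  Z3: Z = 1/(jωC) = -j/(ω·C) = 0 - j2601 Ω
Step 3 — With open output, the series arm Z2 and the output shunt Z3 appear in series to ground: Z2 + Z3 = 0 - j2644 Ω.
Step 4 — Parallel with input shunt Z1: Z_in = Z1 || (Z2 + Z3) = 0 - j357.3 Ω = 357.3∠-90.0° Ω.
Step 5 — Source phasor: V = 80.4∠-60.0° V = 40.2 - j69.63 V.
Step 6 — Current: I = V / Z = 0.1949 + j0.1125 A = 0.225∠30.0° A.
Step 7 — Complex power: S = V·I* = 0 - j18.09 VA.
Step 8 — Real power: P = Re(S) = 0 W.
Step 9 — Reactive power: Q = Im(S) = -18.09 VAR.
Step 10 — Apparent power: |S| = 18.09 VA.
Step 11 — Power factor: PF = P/|S| = 0 (leading).

(a) P = 0 W  (b) Q = -18.09 VAR  (c) S = 18.09 VA  (d) PF = 0 (leading)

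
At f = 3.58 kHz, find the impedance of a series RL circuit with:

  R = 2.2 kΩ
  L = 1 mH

Step 1 — Angular frequency: ω = 2π·f = 2π·3580 = 2.249e+04 rad/s.
Step 2 — Component impedances:
  R: Z = R = 2200 Ω
  L: Z = jωL = j·2.249e+04·0.001 = 0 + j22.49 Ω
Step 3 — Series combination: Z_total = R + L = 2200 + j22.49 Ω = 2200∠0.6° Ω.

Z = 2200 + j22.49 Ω = 2200∠0.6° Ω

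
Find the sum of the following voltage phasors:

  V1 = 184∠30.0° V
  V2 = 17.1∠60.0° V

Step 1 — Convert each phasor to rectangular form:
  V1 = 184·(cos(30.0°) + j·sin(30.0°)) = 159.3 + j92 V
  V2 = 17.1·(cos(60.0°) + j·sin(60.0°)) = 8.55 + j14.81 V
Step 2 — Sum components: V_total = 167.9 + j106.8 V.
Step 3 — Convert to polar: |V_total| = 199 V, ∠V_total = 32.5°.

V_total = 199∠32.5° V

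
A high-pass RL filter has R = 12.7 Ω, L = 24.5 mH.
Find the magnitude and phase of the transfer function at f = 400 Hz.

Step 1 — Angular frequency: ω = 2π·400 = 2513 rad/s.
Step 2 — Transfer function: H(jω) = jωL/(R + jωL).
Step 3 — Numerator jωL = j·61.58; denominator R + jωL = 12.7 + j61.58.
Step 4 — H = 0.9592 + j0.1978.
Step 5 — Magnitude: |H| = 0.9794 (-0.2 dB); phase: φ = 11.7°.

|H| = 0.9794 (-0.2 dB), φ = 11.7°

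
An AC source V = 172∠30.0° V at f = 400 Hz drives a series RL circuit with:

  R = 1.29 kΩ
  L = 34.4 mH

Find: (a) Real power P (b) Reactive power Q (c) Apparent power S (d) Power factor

Step 1 — Angular frequency: ω = 2π·f = 2π·400 = 2513 rad/s.
Step 2 — Component impedances:
  R: Z = R = 1290 Ω
  L: Z = jωL = j·2513·0.0344 = 0 + j86.46 Ω
Step 3 — Series combination: Z_total = R + L = 1290 + j86.46 Ω = 1293∠3.8° Ω.
Step 4 — Source phasor: V = 172∠30.0° V = 149 + j86 V.
Step 5 — Current: I = V / Z = 0.1194 + j0.05866 A = 0.133∠26.2° A.
Step 6 — Complex power: S = V·I* = 22.83 + j1.53 VA.
Step 7 — Real power: P = Re(S) = 22.83 W.
Step 8 — Reactive power: Q = Im(S) = 1.53 VAR.
Step 9 — Apparent power: |S| = 22.88 VA.
Step 10 — Power factor: PF = P/|S| = 0.9978 (lagging).

(a) P = 22.83 W  (b) Q = 1.53 VAR  (c) S = 22.88 VA  (d) PF = 0.9978 (lagging)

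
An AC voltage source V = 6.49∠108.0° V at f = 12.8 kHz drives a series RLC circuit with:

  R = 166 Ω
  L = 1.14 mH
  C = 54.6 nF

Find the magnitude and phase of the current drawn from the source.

Step 1 — Angular frequency: ω = 2π·f = 2π·1.28e+04 = 8.042e+04 rad/s.
Step 2 — Component impedances:
  R: Z = R = 166 Ω
  L: Z = jωL = j·8.042e+04·0.00114 = 0 + j91.68 Ω
  C: Z = 1/(jωC) = -j/(ω·C) = 0 - j227.7 Ω
Step 3 — Series combination: Z_total = R + L + C = 166 - j136 Ω = 214.6∠-39.3° Ω.
Step 4 — Source phasor: V = 6.49∠108.0° V = -2.006 + j6.172 V.
Step 5 — Ohm's law: I = V / Z_total = (-2.006 + j6.172) / (166 - j136) = -0.02546 + j0.01632 A.
Step 6 — Convert to polar: |I| = 0.03024 A, ∠I = 147.3°.

I = 0.03024∠147.3° A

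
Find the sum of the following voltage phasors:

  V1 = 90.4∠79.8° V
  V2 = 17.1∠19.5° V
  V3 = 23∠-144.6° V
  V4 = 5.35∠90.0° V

Step 1 — Convert each phasor to rectangular form:
  V1 = 90.4·(cos(79.8°) + j·sin(79.8°)) = 16.01 + j88.97 V
  V2 = 17.1·(cos(19.5°) + j·sin(19.5°)) = 16.12 + j5.708 V
  V3 = 23·(cos(-144.6°) + j·sin(-144.6°)) = -18.75 - j13.32 V
  V4 = 5.35·(cos(90.0°) + j·sin(90.0°)) = 0 + j5.35 V
Step 2 — Sum components: V_total = 13.38 + j86.71 V.
Step 3 — Convert to polar: |V_total| = 87.73 V, ∠V_total = 81.2°.

V_total = 87.73∠81.2° V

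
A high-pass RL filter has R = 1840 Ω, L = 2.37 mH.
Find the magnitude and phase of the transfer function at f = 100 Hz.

Step 1 — Angular frequency: ω = 2π·100 = 628.3 rad/s.
Step 2 — Transfer function: H(jω) = jωL/(R + jωL).
Step 3 — Numerator jωL = j·1.489; denominator R + jωL = 1840 + j1.489.
Step 4 — H = 6.55e-07 + j0.0008093.
Step 5 — Magnitude: |H| = 0.0008093 (-61.8 dB); phase: φ = 90.0°.

|H| = 0.0008093 (-61.8 dB), φ = 90.0°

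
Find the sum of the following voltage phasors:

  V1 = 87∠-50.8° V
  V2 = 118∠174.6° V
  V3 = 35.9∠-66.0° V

Step 1 — Convert each phasor to rectangular form:
  V1 = 87·(cos(-50.8°) + j·sin(-50.8°)) = 54.99 - j67.42 V
  V2 = 118·(cos(174.6°) + j·sin(174.6°)) = -117.5 + j11.1 V
  V3 = 35.9·(cos(-66.0°) + j·sin(-66.0°)) = 14.6 - j32.8 V
Step 2 — Sum components: V_total = -47.89 - j89.11 V.
Step 3 — Convert to polar: |V_total| = 101.2 V, ∠V_total = -118.3°.

V_total = 101.2∠-118.3° V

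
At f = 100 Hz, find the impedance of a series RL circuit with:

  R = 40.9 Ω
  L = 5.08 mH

Step 1 — Angular frequency: ω = 2π·f = 2π·100 = 628.3 rad/s.
Step 2 — Component impedances:
  R: Z = R = 40.9 Ω
  L: Z = jωL = j·628.3·0.00508 = 0 + j3.192 Ω
Step 3 — Series combination: Z_total = R + L = 40.9 + j3.192 Ω = 41.02∠4.5° Ω.

Z = 40.9 + j3.192 Ω = 41.02∠4.5° Ω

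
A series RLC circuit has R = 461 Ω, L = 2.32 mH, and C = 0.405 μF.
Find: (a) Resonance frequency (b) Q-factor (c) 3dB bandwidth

Step 1 — Resonance: ω₀ = 1/√(LC) = 1/√(0.00232·4.05e-07) = 3.262e+04 rad/s.
Step 2 — f₀ = ω₀/(2π) = 5192 Hz.
Step 3 — Series Q: Q = ω₀L/R = 3.262e+04·0.00232/461 = 0.1642.
Step 4 — Bandwidth: Δω = ω₀/Q = 1.987e+05 rad/s; BW = Δω/(2π) = 3.163e+04 Hz.

(a) f₀ = 5192 Hz  (b) Q = 0.1642  (c) BW = 3.163e+04 Hz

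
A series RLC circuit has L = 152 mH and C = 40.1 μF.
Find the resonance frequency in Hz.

Step 1 — Resonance condition Im(Z)=0 gives ω₀ = 1/√(LC).
Step 2 — ω₀ = 1/√(0.152·4.01e-05) = 405 rad/s.
Step 3 — f₀ = ω₀/(2π) = 64.47 Hz.

f₀ = 64.47 Hz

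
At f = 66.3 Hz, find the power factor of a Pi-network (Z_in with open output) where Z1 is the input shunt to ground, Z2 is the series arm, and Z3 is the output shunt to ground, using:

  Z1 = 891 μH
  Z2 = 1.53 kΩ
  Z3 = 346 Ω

Step 1 — Angular frequency: ω = 2π·f = 2π·66.3 = 416.6 rad/s.
Step 2 — Component impedances:
  Z1: Z = jωL = j·416.6·0.000891 = 0 + j0.3712 Ω
  Z2: Z = R = 1530 Ω
  Z3: Z = R = 346 Ω
Step 3 — With open output, the series arm Z2 and the output shunt Z3 appear in series to ground: Z2 + Z3 = 1876 Ω.
Step 4 — Parallel with input shunt Z1: Z_in = Z1 || (Z2 + Z3) = 7.344e-05 + j0.3712 Ω = 0.3712∠90.0° Ω.
Step 5 — Power factor: PF = cos(φ) = Re(Z)/|Z| = 7.3436e-05/0.37117 = 0.0001979.
Step 6 — Type: Im(Z) = 0.3712 ⇒ lagging (phase φ = 90.0°).

PF = 0.0001979 (lagging, φ = 90.0°)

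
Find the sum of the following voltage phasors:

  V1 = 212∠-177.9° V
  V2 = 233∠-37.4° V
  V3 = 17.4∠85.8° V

Step 1 — Convert each phasor to rectangular form:
  V1 = 212·(cos(-177.9°) + j·sin(-177.9°)) = -211.9 - j7.768 V
  V2 = 233·(cos(-37.4°) + j·sin(-37.4°)) = 185.1 - j141.5 V
  V3 = 17.4·(cos(85.8°) + j·sin(85.8°)) = 1.274 + j17.35 V
Step 2 — Sum components: V_total = -25.48 - j131.9 V.
Step 3 — Convert to polar: |V_total| = 134.4 V, ∠V_total = -100.9°.

V_total = 134.4∠-100.9° V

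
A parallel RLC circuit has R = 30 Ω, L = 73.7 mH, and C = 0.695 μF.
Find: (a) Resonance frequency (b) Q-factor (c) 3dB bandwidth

Step 1 — Resonance: ω₀ = 1/√(LC) = 1/√(0.0737·6.95e-07) = 4418 rad/s.
Step 2 — f₀ = ω₀/(2π) = 703.2 Hz.
Step 3 — Parallel Q: Q = R/(ω₀L) = 30/(4418·0.0737) = 0.09213.
Step 4 — Bandwidth: Δω = ω₀/Q = 4.796e+04 rad/s; BW = Δω/(2π) = 7633 Hz.

(a) f₀ = 703.2 Hz  (b) Q = 0.09213  (c) BW = 7633 Hz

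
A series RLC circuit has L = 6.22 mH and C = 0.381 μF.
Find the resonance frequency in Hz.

Step 1 — Resonance condition Im(Z)=0 gives ω₀ = 1/√(LC).
Step 2 — ω₀ = 1/√(0.00622·3.81e-07) = 2.054e+04 rad/s.
Step 3 — f₀ = ω₀/(2π) = 3269 Hz.

f₀ = 3269 Hz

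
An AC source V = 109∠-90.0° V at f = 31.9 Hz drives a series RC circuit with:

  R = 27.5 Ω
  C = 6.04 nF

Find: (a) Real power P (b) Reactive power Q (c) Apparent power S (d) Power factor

Step 1 — Angular frequency: ω = 2π·f = 2π·31.9 = 200.4 rad/s.
Step 2 — Component impedances:
  R: Z = R = 27.5 Ω
  C: Z = 1/(jωC) = -j/(ω·C) = 0 - j8.26e+05 Ω
Step 3 — Series combination: Z_total = R + C = 27.5 - j8.26e+05 Ω = 8.26e+05∠-90.0° Ω.
Step 4 — Source phasor: V = 109∠-90.0° V = 0 - j109 V.
Step 5 — Current: I = V / Z = 0.000132 - j4.393e-09 A = 0.000132∠-0.0° A.
Step 6 — Complex power: S = V·I* = 4.789e-07 - j0.01438 VA.
Step 7 — Real power: P = Re(S) = 4.789e-07 W.
Step 8 — Reactive power: Q = Im(S) = -0.01438 VAR.
Step 9 — Apparent power: |S| = 0.01438 VA.
Step 10 — Power factor: PF = P/|S| = 3.329e-05 (leading).

(a) P = 4.789e-07 W  (b) Q = -0.01438 VAR  (c) S = 0.01438 VA  (d) PF = 3.329e-05 (leading)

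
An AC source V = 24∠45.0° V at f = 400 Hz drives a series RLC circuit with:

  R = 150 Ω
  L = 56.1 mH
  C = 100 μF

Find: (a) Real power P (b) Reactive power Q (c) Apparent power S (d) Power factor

Step 1 — Angular frequency: ω = 2π·f = 2π·400 = 2513 rad/s.
Step 2 — Component impedances:
  R: Z = R = 150 Ω
  L: Z = jωL = j·2513·0.0561 = 0 + j141 Ω
  C: Z = 1/(jωC) = -j/(ω·C) = 0 - j3.979 Ω
Step 3 — Series combination: Z_total = R + L + C = 150 + j137 Ω = 203.2∠42.4° Ω.
Step 4 — Source phasor: V = 24∠45.0° V = 16.97 + j16.97 V.
Step 5 — Current: I = V / Z = 0.118 + j0.005339 A = 0.1181∠2.6° A.
Step 6 — Complex power: S = V·I* = 2.093 + j1.912 VA.
Step 7 — Real power: P = Re(S) = 2.093 W.
Step 8 — Reactive power: Q = Im(S) = 1.912 VAR.
Step 9 — Apparent power: |S| = 2.835 VA.
Step 10 — Power factor: PF = P/|S| = 0.7383 (lagging).

(a) P = 2.093 W  (b) Q = 1.912 VAR  (c) S = 2.835 VA  (d) PF = 0.7383 (lagging)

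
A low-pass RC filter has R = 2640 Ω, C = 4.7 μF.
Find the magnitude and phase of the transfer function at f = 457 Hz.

Step 1 — Angular frequency: ω = 2π·457 = 2871 rad/s.
Step 2 — Transfer function: H(jω) = 1/(1 + jωRC).
Step 3 — Denominator: 1 + jωRC = 1 + j·2871·2640·4.7e-06 = 1 + j35.63.
Step 4 — H = 0.0007872 - j0.02805.
Step 5 — Magnitude: |H| = 0.02806 (-31.0 dB); phase: φ = -88.4°.

|H| = 0.02806 (-31.0 dB), φ = -88.4°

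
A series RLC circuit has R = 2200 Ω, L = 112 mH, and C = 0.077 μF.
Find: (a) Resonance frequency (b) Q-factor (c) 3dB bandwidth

Step 1 — Resonance: ω₀ = 1/√(LC) = 1/√(0.112·7.7e-08) = 1.077e+04 rad/s.
Step 2 — f₀ = ω₀/(2π) = 1714 Hz.
Step 3 — Series Q: Q = ω₀L/R = 1.077e+04·0.112/2200 = 0.5482.
Step 4 — Bandwidth: Δω = ω₀/Q = 1.964e+04 rad/s; BW = Δω/(2π) = 3126 Hz.

(a) f₀ = 1714 Hz  (b) Q = 0.5482  (c) BW = 3126 Hz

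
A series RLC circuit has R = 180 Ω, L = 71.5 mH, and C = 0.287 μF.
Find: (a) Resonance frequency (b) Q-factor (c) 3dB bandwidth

Step 1 — Resonance: ω₀ = 1/√(LC) = 1/√(0.0715·2.87e-07) = 6981 rad/s.
Step 2 — f₀ = ω₀/(2π) = 1111 Hz.
Step 3 — Series Q: Q = ω₀L/R = 6981·0.0715/180 = 2.773.
Step 4 — Bandwidth: Δω = ω₀/Q = 2517 rad/s; BW = Δω/(2π) = 400.7 Hz.

(a) f₀ = 1111 Hz  (b) Q = 2.773  (c) BW = 400.7 Hz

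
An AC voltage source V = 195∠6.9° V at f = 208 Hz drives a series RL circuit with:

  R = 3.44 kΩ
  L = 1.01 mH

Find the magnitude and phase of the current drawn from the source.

Step 1 — Angular frequency: ω = 2π·f = 2π·208 = 1307 rad/s.
Step 2 — Component impedances:
  R: Z = R = 3440 Ω
  L: Z = jωL = j·1307·0.00101 = 0 + j1.32 Ω
Step 3 — Series combination: Z_total = R + L = 3440 + j1.32 Ω = 3440∠0.0° Ω.
Step 4 — Source phasor: V = 195∠6.9° V = 193.6 + j23.43 V.
Step 5 — Ohm's law: I = V / Z_total = (193.6 + j23.43) / (3440 + j1.32) = 0.05628 + j0.006788 A.
Step 6 — Convert to polar: |I| = 0.05669 A, ∠I = 6.9°.

I = 0.05669∠6.9° A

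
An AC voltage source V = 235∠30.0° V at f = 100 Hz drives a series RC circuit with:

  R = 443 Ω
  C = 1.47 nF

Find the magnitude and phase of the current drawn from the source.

Step 1 — Angular frequency: ω = 2π·f = 2π·100 = 628.3 rad/s.
Step 2 — Component impedances:
  R: Z = R = 443 Ω
  C: Z = 1/(jωC) = -j/(ω·C) = 0 - j1.083e+06 Ω
Step 3 — Series combination: Z_total = R + C = 443 - j1.083e+06 Ω = 1.083e+06∠-90.0° Ω.
Step 4 — Source phasor: V = 235∠30.0° V = 203.5 + j117.5 V.
Step 5 — Ohm's law: I = V / Z_total = (203.5 + j117.5) / (443 - j1.083e+06) = -0.0001084 + j0.000188 A.
Step 6 — Convert to polar: |I| = 0.0002171 A, ∠I = 120.0°.

I = 0.0002171∠120.0° A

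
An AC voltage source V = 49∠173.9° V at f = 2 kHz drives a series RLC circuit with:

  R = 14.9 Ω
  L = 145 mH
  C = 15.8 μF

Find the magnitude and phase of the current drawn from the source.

Step 1 — Angular frequency: ω = 2π·f = 2π·2000 = 1.257e+04 rad/s.
Step 2 — Component impedances:
  R: Z = R = 14.9 Ω
  L: Z = jωL = j·1.257e+04·0.145 = 0 + j1822 Ω
  C: Z = 1/(jωC) = -j/(ω·C) = 0 - j5.037 Ω
Step 3 — Series combination: Z_total = R + L + C = 14.9 + j1817 Ω = 1817∠89.5° Ω.
Step 4 — Source phasor: V = 49∠173.9° V = -48.72 + j5.207 V.
Step 5 — Ohm's law: I = V / Z_total = (-48.72 + j5.207) / (14.9 + j1817) = 0.002645 + j0.02684 A.
Step 6 — Convert to polar: |I| = 0.02697 A, ∠I = 84.4°.

I = 0.02697∠84.4° A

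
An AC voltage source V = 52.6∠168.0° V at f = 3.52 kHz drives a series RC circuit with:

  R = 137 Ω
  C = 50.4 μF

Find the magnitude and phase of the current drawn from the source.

Step 1 — Angular frequency: ω = 2π·f = 2π·3520 = 2.212e+04 rad/s.
Step 2 — Component impedances:
  R: Z = R = 137 Ω
  C: Z = 1/(jωC) = -j/(ω·C) = 0 - j0.8971 Ω
Step 3 — Series combination: Z_total = R + C = 137 - j0.8971 Ω = 137∠-0.4° Ω.
Step 4 — Source phasor: V = 52.6∠168.0° V = -51.45 + j10.94 V.
Step 5 — Ohm's law: I = V / Z_total = (-51.45 + j10.94) / (137 - j0.8971) = -0.3761 + j0.07736 A.
Step 6 — Convert to polar: |I| = 0.3839 A, ∠I = 168.4°.

I = 0.3839∠168.4° A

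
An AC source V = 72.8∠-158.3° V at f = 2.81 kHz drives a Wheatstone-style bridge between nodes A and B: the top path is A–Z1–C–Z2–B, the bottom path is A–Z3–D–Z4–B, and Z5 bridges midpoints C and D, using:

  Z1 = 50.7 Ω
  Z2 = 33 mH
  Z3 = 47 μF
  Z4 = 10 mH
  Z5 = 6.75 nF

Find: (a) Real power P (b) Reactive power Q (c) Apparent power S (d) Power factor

Step 1 — Angular frequency: ω = 2π·f = 2π·2810 = 1.766e+04 rad/s.
Step 2 — Component impedances:
  Z1: Z = R = 50.7 Ω
  Z2: Z = jωL = j·1.766e+04·0.033 = 0 + j582.6 Ω
  Z3: Z = 1/(jωC) = -j/(ω·C) = 0 - j1.205 Ω
  Z4: Z = jωL = j·1.766e+04·0.01 = 0 + j176.6 Ω
  Z5: Z = 1/(jωC) = -j/(ω·C) = 0 - j8391 Ω
Step 3 — Bridge requires nodal analysis (the Z5 bridge couples midpoints C and D, so the two paths cannot be reduced to a simple series/parallel combination). Setting node B to ground and injecting 1 A at node A, the 3-node admittance system at A, C, D solves to V_A = Z_AB = 2.706 + j135 Ω = 135∠88.9° Ω.
Step 4 — Source phasor: V = 72.8∠-158.3° V = -67.64 - j26.92 V.
Step 5 — Current: I = V / Z = -0.2094 + j0.497 A = 0.5393∠112.8° A.
Step 6 — Complex power: S = V·I* = 0.7871 + j39.26 VA.
Step 7 — Real power: P = Re(S) = 0.7871 W.
Step 8 — Reactive power: Q = Im(S) = 39.26 VAR.
Step 9 — Apparent power: |S| = 39.26 VA.
Step 10 — Power factor: PF = P/|S| = 0.02005 (lagging).

(a) P = 0.7871 W  (b) Q = 39.26 VAR  (c) S = 39.26 VA  (d) PF = 0.02005 (lagging)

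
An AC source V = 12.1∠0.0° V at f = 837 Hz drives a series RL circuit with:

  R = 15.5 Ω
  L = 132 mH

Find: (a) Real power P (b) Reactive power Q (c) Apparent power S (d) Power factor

Step 1 — Angular frequency: ω = 2π·f = 2π·837 = 5259 rad/s.
Step 2 — Component impedances:
  R: Z = R = 15.5 Ω
  L: Z = jωL = j·5259·0.132 = 0 + j694.2 Ω
Step 3 — Series combination: Z_total = R + L = 15.5 + j694.2 Ω = 694.4∠88.7° Ω.
Step 4 — Source phasor: V = 12.1∠0.0° V = 12.1 V.
Step 5 — Current: I = V / Z = 0.000389 - j0.01742 A = 0.01743∠-88.7° A.
Step 6 — Complex power: S = V·I* = 0.004707 + j0.2108 VA.
Step 7 — Real power: P = Re(S) = 0.004707 W.
Step 8 — Reactive power: Q = Im(S) = 0.2108 VAR.
Step 9 — Apparent power: |S| = 0.2109 VA.
Step 10 — Power factor: PF = P/|S| = 0.02232 (lagging).

(a) P = 0.004707 W  (b) Q = 0.2108 VAR  (c) S = 0.2109 VA  (d) PF = 0.02232 (lagging)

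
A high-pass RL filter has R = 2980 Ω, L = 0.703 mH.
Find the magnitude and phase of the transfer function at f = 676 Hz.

Step 1 — Angular frequency: ω = 2π·676 = 4247 rad/s.
Step 2 — Transfer function: H(jω) = jωL/(R + jωL).
Step 3 — Numerator jωL = j·2.986; denominator R + jωL = 2980 + j2.986.
Step 4 — H = 1.004e-06 + j0.001002.
Step 5 — Magnitude: |H| = 0.001002 (-60.0 dB); phase: φ = 89.9°.

|H| = 0.001002 (-60.0 dB), φ = 89.9°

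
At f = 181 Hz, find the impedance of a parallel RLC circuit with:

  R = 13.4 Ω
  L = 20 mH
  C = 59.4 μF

Step 1 — Angular frequency: ω = 2π·f = 2π·181 = 1137 rad/s.
Step 2 — Component impedances:
  R: Z = R = 13.4 Ω
  L: Z = jωL = j·1137·0.02 = 0 + j22.75 Ω
  C: Z = 1/(jωC) = -j/(ω·C) = 0 - j14.8 Ω
Step 3 — Parallel combination: 1/Z_total = 1/R + 1/L + 1/C; Z_total = 12.18 - j3.851 Ω = 12.78∠-17.5° Ω.

Z = 12.18 - j3.851 Ω = 12.78∠-17.5° Ω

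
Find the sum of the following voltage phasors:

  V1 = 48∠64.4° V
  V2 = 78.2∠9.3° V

Step 1 — Convert each phasor to rectangular form:
  V1 = 48·(cos(64.4°) + j·sin(64.4°)) = 20.74 + j43.29 V
  V2 = 78.2·(cos(9.3°) + j·sin(9.3°)) = 77.17 + j12.64 V
Step 2 — Sum components: V_total = 97.91 + j55.93 V.
Step 3 — Convert to polar: |V_total| = 112.8 V, ∠V_total = 29.7°.

V_total = 112.8∠29.7° V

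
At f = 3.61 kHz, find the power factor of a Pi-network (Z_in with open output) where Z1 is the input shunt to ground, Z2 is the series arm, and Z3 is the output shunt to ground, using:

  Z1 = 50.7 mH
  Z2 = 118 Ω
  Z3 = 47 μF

Step 1 — Angular frequency: ω = 2π·f = 2π·3610 = 2.268e+04 rad/s.
Step 2 — Component impedances:
  Z1: Z = jωL = j·2.268e+04·0.0507 = 0 + j1150 Ω
  Z2: Z = R = 118 Ω
  Z3: Z = 1/(jωC) = -j/(ω·C) = 0 - j0.938 Ω
Step 3 — With open output, the series arm Z2 and the output shunt Z3 appear in series to ground: Z2 + Z3 = 118 - j0.938 Ω.
Step 4 — Parallel with input shunt Z1: Z_in = Z1 || (Z2 + Z3) = 117 + j11.07 Ω = 117.5∠5.4° Ω.
Step 5 — Power factor: PF = cos(φ) = Re(Z)/|Z| = 116.959/117.482 = 0.9955.
Step 6 — Type: Im(Z) = 11.07 ⇒ lagging (phase φ = 5.4°).

PF = 0.9955 (lagging, φ = 5.4°)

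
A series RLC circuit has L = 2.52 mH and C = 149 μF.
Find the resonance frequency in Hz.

Step 1 — Resonance condition Im(Z)=0 gives ω₀ = 1/√(LC).
Step 2 — ω₀ = 1/√(0.00252·0.000149) = 1632 rad/s.
Step 3 — f₀ = ω₀/(2π) = 259.7 Hz.

f₀ = 259.7 Hz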